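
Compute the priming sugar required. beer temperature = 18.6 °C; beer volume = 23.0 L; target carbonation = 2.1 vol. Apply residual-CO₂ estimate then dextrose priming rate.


residual = 14.695·(0.01821 + 0.09011·e^(−0.04·T));  sugar = (target − residual)·4.0·V
residual = 14.695·(0.01821 + 0.09011·e^(−0.04·18.6)) = 0.8969
sugar = (2.1 − 0.8969)·4.0·23.0

110.6896 g


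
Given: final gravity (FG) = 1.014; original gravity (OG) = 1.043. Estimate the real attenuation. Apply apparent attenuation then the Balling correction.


AA = (OG−FG)/(OG−1)·100;  RA = AA·0.8192
AA = (1.043 − 1.014)/(1.043 − 1)·100 = 67.4419
RA = 67.4419·0.8192

55.2484 %


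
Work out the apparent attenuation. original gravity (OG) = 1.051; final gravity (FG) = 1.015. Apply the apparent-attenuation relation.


AA = (OG − FG)/(OG − 1) · 100
AA = (1.051 − 1.015)/(1.051 − 1) · 100

70.5882 %


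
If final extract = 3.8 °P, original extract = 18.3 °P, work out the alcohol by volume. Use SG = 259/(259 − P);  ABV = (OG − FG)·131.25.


OG = 259/(259 − 18.3) = 1.0760
FG = 259/(259 − 3.8) = 1.0149
ABV = (1.0760 − 1.0149)·131.25

8.0244 % ABV


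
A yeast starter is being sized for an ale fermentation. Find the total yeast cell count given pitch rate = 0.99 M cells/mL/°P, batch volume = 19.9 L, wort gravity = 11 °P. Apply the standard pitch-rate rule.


cells (billions) = rate · V_L · °P
cells = 0.99 · 19.9 · 11

216.7110 billion cells


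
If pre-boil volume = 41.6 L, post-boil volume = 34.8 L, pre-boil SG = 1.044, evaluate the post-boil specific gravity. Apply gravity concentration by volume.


SG_post = 1 + (SG_pre − 1)·V_pre/V_post
pts_pre = (1.044 − 1)·1000 = 44.0000
pts_post = 44.0000·41.6/34.8 = 52.5977
SG_post = 1 + 52.5977/1000

1.0526


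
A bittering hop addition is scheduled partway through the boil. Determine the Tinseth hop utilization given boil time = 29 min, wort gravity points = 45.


U = 1.65·0.000125^(GP/1000) · (1 − e^(−0.04·t))/4.15
bigness = 1.65·0.000125^(45/1000) = 1.1011
boil_factor = (1 − e^(−0.04·29))/4.15 = 0.1654
U = 1.1011 · 0.1654

0.1822


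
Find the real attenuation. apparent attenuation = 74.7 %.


RA = AA · 0.8192
RA = 74.7 · 0.8192

61.1942 %


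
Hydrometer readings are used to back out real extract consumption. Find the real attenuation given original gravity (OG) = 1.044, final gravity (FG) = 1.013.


AA = (OG−FG)/(OG−1)·100;  RA = AA·0.8192
AA = (1.044 − 1.013)/(1.044 − 1)·100 = 70.4545
RA = 70.4545·0.8192

57.7164 %


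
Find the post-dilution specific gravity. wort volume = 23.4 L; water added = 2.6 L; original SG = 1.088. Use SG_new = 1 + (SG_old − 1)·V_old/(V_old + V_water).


pts = (1.088 − 1)·1000·23.4/(23.4 + 2.6) = 79.2000
SG_new = 1 + 79.2000/1000

1.0792


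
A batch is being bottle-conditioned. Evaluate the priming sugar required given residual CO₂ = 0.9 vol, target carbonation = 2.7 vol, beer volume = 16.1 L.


sugar = (target − residual)·4.0·V
sugar = (2.7 − 0.9)·4.0·16.1

115.9200 g


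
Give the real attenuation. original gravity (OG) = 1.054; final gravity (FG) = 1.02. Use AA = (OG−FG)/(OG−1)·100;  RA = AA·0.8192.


AA = (1.054 − 1.02)/(1.054 − 1)·100 = 62.9630
RA = 62.9630·0.8192

51.5793 %


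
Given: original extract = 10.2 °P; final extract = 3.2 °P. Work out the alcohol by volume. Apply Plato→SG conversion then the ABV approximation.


SG = 259/(259 − P);  ABV = (OG − FG)·131.25
OG = 259/(259 − 10.2) = 1.0410
FG = 259/(259 − 3.2) = 1.0125
ABV = (1.0410 − 1.0125)·131.25

3.7389 % ABV


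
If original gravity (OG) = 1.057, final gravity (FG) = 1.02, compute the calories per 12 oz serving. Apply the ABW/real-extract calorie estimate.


ABW = (OG−FG)·131.25·0.79/FG;  °P = 259 − 259/SG (for OG→OE and FG→AE);  RE = 0.1808·OE + 0.8192·AE;  Cal = (6.9·ABW + 4·(RE−0.1))·FG·3.55
ABW = (1.057 − 1.02)·131.25·0.79/1.02 = 3.7612
OE = 259 − 259/1.057 = 13.9669 °P
AE = 259 − 259/1.02 = 5.0784 °P
RE = 0.1808·13.9669 + 0.8192·5.0784 = 6.6855 °P
Cal = (6.9·3.7612 + 4·(6.6855−0.1))·1.02·3.55

189.3574 kcal


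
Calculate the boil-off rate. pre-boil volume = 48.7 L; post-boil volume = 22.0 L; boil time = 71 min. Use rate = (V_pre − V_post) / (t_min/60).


rate = (48.7 − 22.0) / (71/60)

22.5634 L/hr


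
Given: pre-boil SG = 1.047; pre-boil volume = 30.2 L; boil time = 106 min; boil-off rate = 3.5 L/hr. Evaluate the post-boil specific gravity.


V_post = V_pre − rate·(t/60);  SG_post = 1 + (SG_pre−1)·V_pre/V_post
V_post = 30.2 − 3.5·(106/60) = 24.0167
SG_post = 1 + (1.047 − 1)·30.2/24.0167

1.0591


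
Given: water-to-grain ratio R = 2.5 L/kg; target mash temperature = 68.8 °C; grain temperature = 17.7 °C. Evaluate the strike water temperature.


T_strike = (0.41/R)·(T_mash − T_grain) + T_mash
T_strike = (0.41/2.5)·(68.8 − 17.7) + 68.8

77.1804 °C


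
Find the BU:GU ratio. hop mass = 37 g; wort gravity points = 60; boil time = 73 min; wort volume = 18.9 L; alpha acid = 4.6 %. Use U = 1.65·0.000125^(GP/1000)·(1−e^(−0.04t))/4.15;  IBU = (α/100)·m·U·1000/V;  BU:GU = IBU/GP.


U = 1.65·0.000125^(60/1000)·(1−e^(−0.04·73))/4.15 = 0.2194
IBU = (4.6/100)·37·0.2194·1000/18.9 = 19.7547
BU:GU = 19.7547/60

0.3292


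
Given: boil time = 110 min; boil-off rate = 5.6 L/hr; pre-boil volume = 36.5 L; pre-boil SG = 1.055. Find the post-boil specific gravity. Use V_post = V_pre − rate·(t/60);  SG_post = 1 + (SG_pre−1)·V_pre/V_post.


V_post = 36.5 − 5.6·(110/60) = 26.2333
SG_post = 1 + (1.055 − 1)·36.5/26.2333

1.0765


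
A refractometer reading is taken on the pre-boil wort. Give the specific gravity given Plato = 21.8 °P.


SG = 259/(259 − P)
SG = 259/(259 − 21.8)

1.0919


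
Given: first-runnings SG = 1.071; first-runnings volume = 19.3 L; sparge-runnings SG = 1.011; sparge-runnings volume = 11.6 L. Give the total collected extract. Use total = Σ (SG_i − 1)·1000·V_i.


first = (1.071 − 1)·1000·19.3 = 1370.3000
sparge = (1.011 − 1)·1000·11.6 = 127.6000
total = 1370.3000 + 127.6000

1497.9000 gravity·L


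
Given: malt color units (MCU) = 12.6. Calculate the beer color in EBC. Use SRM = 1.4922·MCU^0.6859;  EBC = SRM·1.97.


SRM = 1.4922·12.6^0.6859 = 8.4834
EBC = 8.4834·1.97

16.7123 EBC


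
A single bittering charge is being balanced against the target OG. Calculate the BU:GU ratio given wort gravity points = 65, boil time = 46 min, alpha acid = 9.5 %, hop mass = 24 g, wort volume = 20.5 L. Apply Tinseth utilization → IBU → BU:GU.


U = 1.65·0.000125^(GP/1000)·(1−e^(−0.04t))/4.15;  IBU = (α/100)·m·U·1000/V;  BU:GU = IBU/GP
U = 1.65·0.000125^(65/1000)·(1−e^(−0.04·46))/4.15 = 0.1865
IBU = (9.5/100)·24·0.1865·1000/20.5 = 20.7399
BU:GU = 20.7399/65

0.3191


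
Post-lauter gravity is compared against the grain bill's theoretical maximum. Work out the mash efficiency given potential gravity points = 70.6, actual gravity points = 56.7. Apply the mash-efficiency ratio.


efficiency = actual / potential × 100
efficiency = 56.7 / 70.6 × 100

80.3116 %


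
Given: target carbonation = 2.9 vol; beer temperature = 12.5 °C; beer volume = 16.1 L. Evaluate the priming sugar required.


residual = 14.695·(0.01821 + 0.09011·e^(−0.04·T));  sugar = (target − residual)·4.0·V
residual = 14.695·(0.01821 + 0.09011·e^(−0.04·12.5)) = 1.0707
sugar = (2.9 − 1.0707)·4.0·16.1

117.8041 g


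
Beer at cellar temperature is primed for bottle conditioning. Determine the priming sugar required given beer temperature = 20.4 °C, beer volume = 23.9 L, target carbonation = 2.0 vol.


residual = 14.695·(0.01821 + 0.09011·e^(−0.04·T));  sugar = (target − residual)·4.0·V
residual = 14.695·(0.01821 + 0.09011·e^(−0.04·20.4)) = 0.8531
sugar = (2.0 − 0.8531)·4.0·23.9

109.6400 g


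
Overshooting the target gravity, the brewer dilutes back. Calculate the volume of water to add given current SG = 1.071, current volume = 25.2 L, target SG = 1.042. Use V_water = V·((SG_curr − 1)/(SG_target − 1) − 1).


V_water = 25.2·((1.071 − 1)/(1.042 − 1) − 1)

17.4000 L


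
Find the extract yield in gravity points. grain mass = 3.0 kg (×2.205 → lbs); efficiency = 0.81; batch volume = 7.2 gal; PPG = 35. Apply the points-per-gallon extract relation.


points = lbs × PPG × eff / vol
lbs = 3.0 × 2.205 = 6.6150
points = 6.6150 × 35 × 0.81 / 7.2

26.0466 points


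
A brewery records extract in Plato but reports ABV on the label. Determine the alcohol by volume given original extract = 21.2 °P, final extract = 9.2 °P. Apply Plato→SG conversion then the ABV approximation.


SG = 259/(259 − P);  ABV = (OG − FG)·131.25
OG = 259/(259 − 21.2) = 1.0892
FG = 259/(259 − 9.2) = 1.0368
ABV = (1.0892 − 1.0368)·131.25

6.8671 % ABV


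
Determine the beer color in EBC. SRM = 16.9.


EBC = SRM · 1.97
EBC = 16.9 · 1.97

33.2930 EBC


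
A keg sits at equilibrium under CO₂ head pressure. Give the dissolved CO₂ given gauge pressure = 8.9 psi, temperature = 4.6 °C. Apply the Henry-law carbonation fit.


vols = (P + 14.695)·(0.01821 + 0.09011·e^(−0.04·T))
vols = (8.9 + 14.695)·(0.01821 + 0.09011·e^(−0.04·4.6))

2.1985 volumes


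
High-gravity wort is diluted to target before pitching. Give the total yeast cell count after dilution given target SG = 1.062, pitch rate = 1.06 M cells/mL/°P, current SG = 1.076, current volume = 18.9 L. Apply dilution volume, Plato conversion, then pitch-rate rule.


V_w = V·((SG_c−1)/(SG_t−1)−1);  °P = 259 − 259/SG_t;  cells = rate·(V+V_w)·°P
V_w = 18.9·((1.076−1)/(1.062−1)−1) = 4.2677
V_final = 18.9 + 4.2677 = 23.1677
°P = 259 − 259/1.062 = 15.1205
cells = 1.06·23.1677·15.1205

371.3270 billion cells


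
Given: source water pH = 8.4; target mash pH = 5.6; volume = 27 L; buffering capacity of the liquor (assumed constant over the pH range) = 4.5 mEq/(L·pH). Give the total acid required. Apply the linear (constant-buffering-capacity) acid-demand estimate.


acid = buffering capacity · (pH_source − pH_target) · V
acid = 4.5 · (8.4 − 5.6) · 27

340.2000 mEq


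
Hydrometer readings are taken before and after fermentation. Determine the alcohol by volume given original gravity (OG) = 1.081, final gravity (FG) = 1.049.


ABV = (OG − FG) · 131.25
ABV = (1.081 − 1.049) · 131.25

4.2000 % ABV


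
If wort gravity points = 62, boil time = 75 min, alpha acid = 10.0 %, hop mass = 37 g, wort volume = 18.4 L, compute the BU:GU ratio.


U = 1.65·0.000125^(GP/1000)·(1−e^(−0.04t))/4.15;  IBU = (α/100)·m·U·1000/V;  BU:GU = IBU/GP
U = 1.65·0.000125^(62/1000)·(1−e^(−0.04·75))/4.15 = 0.2164
IBU = (10.0/100)·37·0.2164·1000/18.4 = 43.5160
BU:GU = 43.5160/62

0.7019


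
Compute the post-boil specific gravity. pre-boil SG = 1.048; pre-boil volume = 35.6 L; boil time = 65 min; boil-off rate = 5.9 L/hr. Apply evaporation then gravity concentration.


V_post = V_pre − rate·(t/60);  SG_post = 1 + (SG_pre−1)·V_pre/V_post
V_post = 35.6 − 5.9·(65/60) = 29.2083
SG_post = 1 + (1.048 − 1)·35.6/29.2083

1.0585


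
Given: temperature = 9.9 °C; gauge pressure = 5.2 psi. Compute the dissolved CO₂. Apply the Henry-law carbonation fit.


vols = (P + 14.695)·(0.01821 + 0.09011·e^(−0.04·T))
vols = (5.2 + 14.695)·(0.01821 + 0.09011·e^(−0.04·9.9))

1.5688 volumes


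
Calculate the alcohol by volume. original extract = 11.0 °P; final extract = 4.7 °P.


SG = 259/(259 − P);  ABV = (OG − FG)·131.25
OG = 259/(259 − 11.0) = 1.0444
FG = 259/(259 − 4.7) = 1.0185
ABV = (1.0444 − 1.0185)·131.25

3.3958 % ABV


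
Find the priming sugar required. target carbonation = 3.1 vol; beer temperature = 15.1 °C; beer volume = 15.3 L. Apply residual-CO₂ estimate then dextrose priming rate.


residual = 14.695·(0.01821 + 0.09011·e^(−0.04·T));  sugar = (target − residual)·4.0·V
residual = 14.695·(0.01821 + 0.09011·e^(−0.04·15.1)) = 0.9914
sugar = (3.1 − 0.9914)·4.0·15.3

129.0455 g


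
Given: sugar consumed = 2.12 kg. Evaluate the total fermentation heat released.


Q = m_sugar · 590 kJ/kg
Q = 2.12 · 590

1250.8000 kJ


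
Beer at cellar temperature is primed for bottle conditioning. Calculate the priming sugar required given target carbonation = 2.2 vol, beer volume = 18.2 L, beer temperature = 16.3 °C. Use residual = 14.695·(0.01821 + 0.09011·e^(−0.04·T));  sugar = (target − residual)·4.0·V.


residual = 14.695·(0.01821 + 0.09011·e^(−0.04·16.3)) = 0.9575
sugar = (2.2 − 0.9575)·4.0·18.2

90.4547 g


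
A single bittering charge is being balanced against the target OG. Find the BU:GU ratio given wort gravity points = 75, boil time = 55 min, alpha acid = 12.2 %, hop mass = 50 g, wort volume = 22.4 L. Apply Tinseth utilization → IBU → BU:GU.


U = 1.65·0.000125^(GP/1000)·(1−e^(−0.04t))/4.15;  IBU = (α/100)·m·U·1000/V;  BU:GU = IBU/GP
U = 1.65·0.000125^(75/1000)·(1−e^(−0.04·55))/4.15 = 0.1802
IBU = (12.2/100)·50·0.1802·1000/22.4 = 49.0664
BU:GU = 49.0664/75

0.6542


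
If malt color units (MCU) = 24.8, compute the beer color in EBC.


SRM = 1.4922·MCU^0.6859;  EBC = SRM·1.97
SRM = 1.4922·24.8^0.6859 = 13.4984
EBC = 13.4984·1.97

26.5918 EBC


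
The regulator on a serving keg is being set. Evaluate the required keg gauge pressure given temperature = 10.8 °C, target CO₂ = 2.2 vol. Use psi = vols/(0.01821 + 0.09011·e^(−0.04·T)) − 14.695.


psi = 2.2/(0.01821 + 0.09011·e^(−0.04·10.8)) − 14.695

13.9843 psi


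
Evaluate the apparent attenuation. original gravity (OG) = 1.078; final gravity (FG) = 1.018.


AA = (OG − FG)/(OG − 1) · 100
AA = (1.078 − 1.018)/(1.078 − 1) · 100

76.9231 %


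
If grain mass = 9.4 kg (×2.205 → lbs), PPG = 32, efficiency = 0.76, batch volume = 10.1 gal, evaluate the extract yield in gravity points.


points = lbs × PPG × eff / vol
lbs = 9.4 × 2.205 = 20.7270
points = 20.7270 × 32 × 0.76 / 10.1

49.9090 points


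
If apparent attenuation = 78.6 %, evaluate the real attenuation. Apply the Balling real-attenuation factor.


RA = AA · 0.8192
RA = 78.6 · 0.8192

64.3891 %


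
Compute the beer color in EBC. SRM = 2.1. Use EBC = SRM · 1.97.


EBC = 2.1 · 1.97

4.1370 EBC


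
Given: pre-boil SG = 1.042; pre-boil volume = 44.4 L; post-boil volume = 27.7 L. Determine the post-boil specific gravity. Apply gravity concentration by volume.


SG_post = 1 + (SG_pre − 1)·V_pre/V_post
pts_pre = (1.042 − 1)·1000 = 42.0000
pts_post = 42.0000·44.4/27.7 = 67.3213
SG_post = 1 + 67.3213/1000

1.0673


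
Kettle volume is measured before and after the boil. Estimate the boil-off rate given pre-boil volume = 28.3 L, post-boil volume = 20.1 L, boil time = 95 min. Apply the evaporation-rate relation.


rate = (V_pre − V_post) / (t_min/60)
rate = (28.3 − 20.1) / (95/60)

5.1789 L/hr


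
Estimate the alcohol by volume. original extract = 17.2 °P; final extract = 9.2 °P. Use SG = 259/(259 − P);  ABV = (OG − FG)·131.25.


OG = 259/(259 − 17.2) = 1.0711
FG = 259/(259 − 9.2) = 1.0368
ABV = (1.0711 − 1.0368)·131.25

4.5024 % ABV


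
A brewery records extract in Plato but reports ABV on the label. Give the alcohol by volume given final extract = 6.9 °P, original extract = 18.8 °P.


SG = 259/(259 − P);  ABV = (OG − FG)·131.25
OG = 259/(259 − 18.8) = 1.0783
FG = 259/(259 − 6.9) = 1.0274
ABV = (1.0783 − 1.0274)·131.25

6.6804 % ABV


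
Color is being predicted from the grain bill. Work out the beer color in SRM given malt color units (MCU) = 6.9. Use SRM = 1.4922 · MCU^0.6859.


SRM = 1.4922 · 6.9^0.6859

5.6130 SRM


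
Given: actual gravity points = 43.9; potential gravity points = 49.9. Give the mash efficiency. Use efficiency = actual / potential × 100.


efficiency = 43.9 / 49.9 × 100

87.9760 %


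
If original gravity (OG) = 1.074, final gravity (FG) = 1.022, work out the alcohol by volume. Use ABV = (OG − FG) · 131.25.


ABV = (1.074 − 1.022) · 131.25

6.8250 % ABV


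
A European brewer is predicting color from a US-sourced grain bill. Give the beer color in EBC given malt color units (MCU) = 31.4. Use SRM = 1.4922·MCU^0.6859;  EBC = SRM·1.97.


SRM = 1.4922·31.4^0.6859 = 15.8698
EBC = 15.8698·1.97

31.2635 EBC


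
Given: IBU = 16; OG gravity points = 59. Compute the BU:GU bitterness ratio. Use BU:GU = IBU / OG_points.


BU:GU = 16 / 59

0.2712


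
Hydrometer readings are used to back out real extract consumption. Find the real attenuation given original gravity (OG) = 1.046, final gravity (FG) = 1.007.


AA = (OG−FG)/(OG−1)·100;  RA = AA·0.8192
AA = (1.046 − 1.007)/(1.046 − 1)·100 = 84.7826
RA = 84.7826·0.8192

69.4539 %


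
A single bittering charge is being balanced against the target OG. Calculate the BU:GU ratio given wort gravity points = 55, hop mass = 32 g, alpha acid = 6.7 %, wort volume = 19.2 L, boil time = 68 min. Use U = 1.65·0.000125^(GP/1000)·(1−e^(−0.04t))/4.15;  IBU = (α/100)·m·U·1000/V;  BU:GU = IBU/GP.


U = 1.65·0.000125^(55/1000)·(1−e^(−0.04·68))/4.15 = 0.2266
IBU = (6.7/100)·32·0.2266·1000/19.2 = 25.2985
BU:GU = 25.2985/55

0.4600


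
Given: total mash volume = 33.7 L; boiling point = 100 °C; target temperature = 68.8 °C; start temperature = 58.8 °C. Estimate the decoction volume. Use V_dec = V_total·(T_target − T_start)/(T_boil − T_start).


V_dec = 33.7·(68.8 − 58.8)/(100 − 58.8)

8.1796 L


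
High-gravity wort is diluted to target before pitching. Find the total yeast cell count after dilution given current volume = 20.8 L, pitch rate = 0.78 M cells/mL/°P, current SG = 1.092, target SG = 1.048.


V_w = V·((SG_c−1)/(SG_t−1)−1);  °P = 259 − 259/SG_t;  cells = rate·(V+V_w)·°P
V_w = 20.8·((1.092−1)/(1.048−1)−1) = 19.0667
V_final = 20.8 + 19.0667 = 39.8667
°P = 259 − 259/1.048 = 11.8626
cells = 0.78·39.8667·11.8626

368.8793 billion cells


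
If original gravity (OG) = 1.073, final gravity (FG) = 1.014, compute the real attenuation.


AA = (OG−FG)/(OG−1)·100;  RA = AA·0.8192
AA = (1.073 − 1.014)/(1.073 − 1)·100 = 80.8219
RA = 80.8219·0.8192

66.2093 %


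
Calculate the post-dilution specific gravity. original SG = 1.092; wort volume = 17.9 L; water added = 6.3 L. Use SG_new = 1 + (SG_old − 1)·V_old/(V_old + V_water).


pts = (1.092 − 1)·1000·17.9/(17.9 + 6.3) = 68.0496
SG_new = 1 + 68.0496/1000

1.0680


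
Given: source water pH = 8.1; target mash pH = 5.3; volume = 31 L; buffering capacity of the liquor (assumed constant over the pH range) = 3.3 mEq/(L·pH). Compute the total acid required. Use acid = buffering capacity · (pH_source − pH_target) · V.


acid = 3.3 · (8.1 − 5.3) · 31

286.4400 mEq


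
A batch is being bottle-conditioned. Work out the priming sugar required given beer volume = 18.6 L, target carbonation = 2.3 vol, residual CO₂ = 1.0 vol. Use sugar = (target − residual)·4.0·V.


sugar = (2.3 − 1.0)·4.0·18.6

96.7200 g


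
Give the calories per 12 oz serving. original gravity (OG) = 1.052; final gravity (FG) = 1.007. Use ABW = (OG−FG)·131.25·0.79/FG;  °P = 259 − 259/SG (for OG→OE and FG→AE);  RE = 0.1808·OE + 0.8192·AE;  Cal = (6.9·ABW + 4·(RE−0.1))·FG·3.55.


ABW = (1.052 − 1.007)·131.25·0.79/1.007 = 4.6335
OE = 259 − 259/1.052 = 12.8023 °P
AE = 259 − 259/1.007 = 1.8004 °P
RE = 0.1808·12.8023 + 0.8192·1.8004 = 3.7895 °P
Cal = (6.9·4.6335 + 4·(3.7895−0.1))·1.007·3.55

167.0503 kcal


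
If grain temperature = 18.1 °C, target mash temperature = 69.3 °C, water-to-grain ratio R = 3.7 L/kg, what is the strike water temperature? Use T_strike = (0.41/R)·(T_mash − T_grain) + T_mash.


T_strike = (0.41/3.7)·(69.3 − 18.1) + 69.3

74.9735 °C


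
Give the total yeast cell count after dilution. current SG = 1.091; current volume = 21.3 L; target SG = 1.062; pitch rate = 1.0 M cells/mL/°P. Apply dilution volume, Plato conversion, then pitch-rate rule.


V_w = V·((SG_c−1)/(SG_t−1)−1);  °P = 259 − 259/SG_t;  cells = rate·(V+V_w)·°P
V_w = 21.3·((1.091−1)/(1.062−1)−1) = 9.9629
V_final = 21.3 + 9.9629 = 31.2629
°P = 259 − 259/1.062 = 15.1205
cells = 1.0·31.2629·15.1205

472.7116 billion cells


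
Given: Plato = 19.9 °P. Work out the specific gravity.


SG = 259/(259 − P)
SG = 259/(259 − 19.9)

1.0832


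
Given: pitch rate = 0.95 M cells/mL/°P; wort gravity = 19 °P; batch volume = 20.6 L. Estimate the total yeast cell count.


cells (billions) = rate · V_L · °P
cells = 0.95 · 20.6 · 19

371.8300 billion cells


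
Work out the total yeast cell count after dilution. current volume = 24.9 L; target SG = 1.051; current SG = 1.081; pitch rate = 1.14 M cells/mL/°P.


V_w = V·((SG_c−1)/(SG_t−1)−1);  °P = 259 − 259/SG_t;  cells = rate·(V+V_w)·°P
V_w = 24.9·((1.081−1)/(1.051−1)−1) = 14.6471
V_final = 24.9 + 14.6471 = 39.5471
°P = 259 − 259/1.051 = 12.5680
cells = 1.14·39.5471·12.5680

566.6126 billion cells


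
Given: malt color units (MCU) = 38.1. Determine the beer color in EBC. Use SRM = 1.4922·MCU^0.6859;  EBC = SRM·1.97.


SRM = 1.4922·38.1^0.6859 = 18.1211
EBC = 18.1211·1.97

35.6985 EBC


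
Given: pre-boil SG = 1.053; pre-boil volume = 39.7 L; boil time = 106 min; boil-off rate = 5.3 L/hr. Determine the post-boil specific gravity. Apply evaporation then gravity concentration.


V_post = V_pre − rate·(t/60);  SG_post = 1 + (SG_pre−1)·V_pre/V_post
V_post = 39.7 − 5.3·(106/60) = 30.3367
SG_post = 1 + (1.053 − 1)·39.7/30.3367

1.0694


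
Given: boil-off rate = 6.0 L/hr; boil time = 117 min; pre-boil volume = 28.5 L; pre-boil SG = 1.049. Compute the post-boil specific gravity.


V_post = V_pre − rate·(t/60);  SG_post = 1 + (SG_pre−1)·V_pre/V_post
V_post = 28.5 − 6.0·(117/60) = 16.8000
SG_post = 1 + (1.049 − 1)·28.5/16.8000

1.0831


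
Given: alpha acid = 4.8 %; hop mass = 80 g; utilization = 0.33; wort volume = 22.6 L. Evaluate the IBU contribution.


IBU = (α/100)·mass·U·1000 / V
IBU = (4.8/100)·80·0.33·1000 / 22.6

56.0708 IBU


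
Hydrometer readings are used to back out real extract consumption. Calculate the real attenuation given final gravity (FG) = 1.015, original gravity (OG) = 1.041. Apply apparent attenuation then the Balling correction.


AA = (OG−FG)/(OG−1)·100;  RA = AA·0.8192
AA = (1.041 − 1.015)/(1.041 − 1)·100 = 63.4146
RA = 63.4146·0.8192

51.9493 %


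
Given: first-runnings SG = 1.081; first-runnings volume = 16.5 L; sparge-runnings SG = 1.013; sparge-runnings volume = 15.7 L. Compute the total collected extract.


total = Σ (SG_i − 1)·1000·V_i
first = (1.081 − 1)·1000·16.5 = 1336.5000
sparge = (1.013 − 1)·1000·15.7 = 204.1000
total = 1336.5000 + 204.1000

1540.6000 gravity·L


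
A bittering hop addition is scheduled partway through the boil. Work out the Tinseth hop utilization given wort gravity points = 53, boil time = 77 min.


U = 1.65·0.000125^(GP/1000) · (1 − e^(−0.04·t))/4.15
bigness = 1.65·0.000125^(53/1000) = 1.0248
boil_factor = (1 − e^(−0.04·77))/4.15 = 0.2299
U = 1.0248 · 0.2299

0.2356


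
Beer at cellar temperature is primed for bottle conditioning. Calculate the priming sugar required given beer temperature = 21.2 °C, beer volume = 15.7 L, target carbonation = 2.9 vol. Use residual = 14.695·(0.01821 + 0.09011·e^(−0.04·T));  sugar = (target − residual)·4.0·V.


residual = 14.695·(0.01821 + 0.09011·e^(−0.04·21.2)) = 0.8347
sugar = (2.9 − 0.8347)·4.0·15.7

129.7010 g


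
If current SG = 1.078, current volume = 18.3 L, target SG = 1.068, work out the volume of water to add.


V_water = V·((SG_curr − 1)/(SG_target − 1) − 1)
V_water = 18.3·((1.078 − 1)/(1.068 − 1) − 1)

2.6912 L


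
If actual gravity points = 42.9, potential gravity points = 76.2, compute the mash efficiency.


efficiency = actual / potential × 100
efficiency = 42.9 / 76.2 × 100

56.2992 %


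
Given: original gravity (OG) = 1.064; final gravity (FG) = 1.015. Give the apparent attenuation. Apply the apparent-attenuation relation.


AA = (OG − FG)/(OG − 1) · 100
AA = (1.064 − 1.015)/(1.064 − 1) · 100

76.5625 %


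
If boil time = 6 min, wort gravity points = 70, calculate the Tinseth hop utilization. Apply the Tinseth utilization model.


U = 1.65·0.000125^(GP/1000) · (1 − e^(−0.04·t))/4.15
bigness = 1.65·0.000125^(70/1000) = 0.8796
boil_factor = (1 − e^(−0.04·6))/4.15 = 0.0514
U = 0.8796 · 0.0514

0.0452


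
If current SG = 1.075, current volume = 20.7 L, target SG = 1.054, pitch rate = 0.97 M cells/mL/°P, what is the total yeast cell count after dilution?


V_w = V·((SG_c−1)/(SG_t−1)−1);  °P = 259 − 259/SG_t;  cells = rate·(V+V_w)·°P
V_w = 20.7·((1.075−1)/(1.054−1)−1) = 8.0500
V_final = 20.7 + 8.0500 = 28.7500
°P = 259 − 259/1.054 = 13.2694
cells = 0.97·28.7500·13.2694

370.0518 billion cells


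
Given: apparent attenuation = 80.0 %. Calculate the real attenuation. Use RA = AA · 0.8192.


RA = 80.0 · 0.8192

65.5360 %


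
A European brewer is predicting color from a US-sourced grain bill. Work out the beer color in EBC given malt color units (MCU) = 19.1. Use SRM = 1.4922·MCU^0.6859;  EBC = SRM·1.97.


SRM = 1.4922·19.1^0.6859 = 11.2846
EBC = 11.2846·1.97

22.2307 EBC


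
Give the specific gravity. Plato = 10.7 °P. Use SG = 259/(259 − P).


SG = 259/(259 − 10.7)

1.0431


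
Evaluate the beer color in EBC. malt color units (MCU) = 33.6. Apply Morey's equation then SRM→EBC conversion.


SRM = 1.4922·MCU^0.6859;  EBC = SRM·1.97
SRM = 1.4922·33.6^0.6859 = 16.6243
EBC = 16.6243·1.97

32.7499 EBC


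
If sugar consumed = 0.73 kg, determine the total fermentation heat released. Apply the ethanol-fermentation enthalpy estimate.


Q = m_sugar · 590 kJ/kg
Q = 0.73 · 590

430.7000 kJ


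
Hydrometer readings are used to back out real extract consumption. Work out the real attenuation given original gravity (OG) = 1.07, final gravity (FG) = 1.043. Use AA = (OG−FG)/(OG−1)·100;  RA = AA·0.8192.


AA = (1.07 − 1.043)/(1.07 − 1)·100 = 38.5714
RA = 38.5714·0.8192

31.5977 %


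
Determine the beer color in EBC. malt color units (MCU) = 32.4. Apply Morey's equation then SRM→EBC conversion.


SRM = 1.4922·MCU^0.6859;  EBC = SRM·1.97
SRM = 1.4922·32.4^0.6859 = 16.2147
EBC = 16.2147·1.97

31.9430 EBC


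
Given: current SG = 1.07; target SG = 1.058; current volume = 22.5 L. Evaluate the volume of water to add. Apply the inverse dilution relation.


V_water = V·((SG_curr − 1)/(SG_target − 1) − 1)
V_water = 22.5·((1.07 − 1)/(1.058 − 1) − 1)

4.6552 L


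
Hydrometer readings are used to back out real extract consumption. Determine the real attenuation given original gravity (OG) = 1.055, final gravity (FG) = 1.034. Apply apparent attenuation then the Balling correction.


AA = (OG−FG)/(OG−1)·100;  RA = AA·0.8192
AA = (1.055 − 1.034)/(1.055 − 1)·100 = 38.1818
RA = 38.1818·0.8192

31.2785 %


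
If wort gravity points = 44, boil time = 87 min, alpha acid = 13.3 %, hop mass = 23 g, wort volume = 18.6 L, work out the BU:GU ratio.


U = 1.65·0.000125^(GP/1000)·(1−e^(−0.04t))/4.15;  IBU = (α/100)·m·U·1000/V;  BU:GU = IBU/GP
U = 1.65·0.000125^(44/1000)·(1−e^(−0.04·87))/4.15 = 0.2595
IBU = (13.3/100)·23·0.2595·1000/18.6 = 42.6753
BU:GU = 42.6753/44

0.9699


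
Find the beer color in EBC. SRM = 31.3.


EBC = SRM · 1.97
EBC = 31.3 · 1.97

61.6610 EBC


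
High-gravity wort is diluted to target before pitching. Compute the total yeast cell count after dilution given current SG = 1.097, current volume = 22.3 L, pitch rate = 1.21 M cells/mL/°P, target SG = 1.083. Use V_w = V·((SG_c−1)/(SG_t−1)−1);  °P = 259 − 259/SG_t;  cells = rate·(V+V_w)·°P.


V_w = 22.3·((1.097−1)/(1.083−1)−1) = 3.7614
V_final = 22.3 + 3.7614 = 26.0614
°P = 259 − 259/1.083 = 19.8495
cells = 1.21·26.0614·19.8495

625.9408 billion cells


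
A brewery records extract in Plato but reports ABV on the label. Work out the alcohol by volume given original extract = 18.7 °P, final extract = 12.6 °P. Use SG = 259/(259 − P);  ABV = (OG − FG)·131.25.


OG = 259/(259 − 18.7) = 1.0778
FG = 259/(259 − 12.6) = 1.0511
ABV = (1.0778 − 1.0511)·131.25

3.5021 % ABV


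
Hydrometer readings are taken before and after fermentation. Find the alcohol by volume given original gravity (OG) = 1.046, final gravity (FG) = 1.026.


ABV = (OG − FG) · 131.25
ABV = (1.046 − 1.026) · 131.25

2.6250 % ABV


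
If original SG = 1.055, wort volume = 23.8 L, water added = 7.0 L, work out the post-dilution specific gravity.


SG_new = 1 + (SG_old − 1)·V_old/(V_old + V_water)
pts = (1.055 − 1)·1000·23.8/(23.8 + 7.0) = 42.5000
SG_new = 1 + 42.5000/1000

1.0425


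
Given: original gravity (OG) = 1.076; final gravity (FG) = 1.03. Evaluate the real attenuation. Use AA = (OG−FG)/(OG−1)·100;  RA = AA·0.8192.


AA = (1.076 − 1.03)/(1.076 − 1)·100 = 60.5263
RA = 60.5263·0.8192

49.5832 %


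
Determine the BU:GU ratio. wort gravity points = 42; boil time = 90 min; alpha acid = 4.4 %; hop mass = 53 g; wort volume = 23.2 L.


U = 1.65·0.000125^(GP/1000)·(1−e^(−0.04t))/4.15;  IBU = (α/100)·m·U·1000/V;  BU:GU = IBU/GP
U = 1.65·0.000125^(42/1000)·(1−e^(−0.04·90))/4.15 = 0.2651
IBU = (4.4/100)·53·0.2651·1000/23.2 = 26.6511
BU:GU = 26.6511/42

0.6345


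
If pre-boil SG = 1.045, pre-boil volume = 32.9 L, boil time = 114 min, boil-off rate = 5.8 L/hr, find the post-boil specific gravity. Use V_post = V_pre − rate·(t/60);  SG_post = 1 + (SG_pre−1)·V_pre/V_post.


V_post = 32.9 − 5.8·(114/60) = 21.8800
SG_post = 1 + (1.045 − 1)·32.9/21.8800

1.0677


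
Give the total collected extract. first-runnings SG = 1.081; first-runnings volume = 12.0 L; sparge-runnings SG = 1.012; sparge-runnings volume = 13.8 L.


total = Σ (SG_i − 1)·1000·V_i
first = (1.081 − 1)·1000·12.0 = 972.0000
sparge = (1.012 − 1)·1000·13.8 = 165.6000
total = 972.0000 + 165.6000

1137.6000 gravity·L


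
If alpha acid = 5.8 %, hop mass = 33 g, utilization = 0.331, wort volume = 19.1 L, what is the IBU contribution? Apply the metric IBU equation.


IBU = (α/100)·mass·U·1000 / V
IBU = (5.8/100)·33·0.331·1000 / 19.1

33.1693 IBU


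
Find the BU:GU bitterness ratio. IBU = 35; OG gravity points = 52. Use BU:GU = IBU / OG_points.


BU:GU = 35 / 52

0.6731


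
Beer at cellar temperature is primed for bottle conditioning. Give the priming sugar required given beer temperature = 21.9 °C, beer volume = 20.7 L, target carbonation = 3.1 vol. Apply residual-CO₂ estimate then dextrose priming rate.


residual = 14.695·(0.01821 + 0.09011·e^(−0.04·T));  sugar = (target − residual)·4.0·V
residual = 14.695·(0.01821 + 0.09011·e^(−0.04·21.9)) = 0.8190
sugar = (3.1 − 0.8190)·4.0·20.7

188.8636 g


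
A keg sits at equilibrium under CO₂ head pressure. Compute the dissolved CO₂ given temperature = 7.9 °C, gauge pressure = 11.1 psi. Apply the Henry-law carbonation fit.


vols = (P + 14.695)·(0.01821 + 0.09011·e^(−0.04·T))
vols = (11.1 + 14.695)·(0.01821 + 0.09011·e^(−0.04·7.9))

2.1643 volumes


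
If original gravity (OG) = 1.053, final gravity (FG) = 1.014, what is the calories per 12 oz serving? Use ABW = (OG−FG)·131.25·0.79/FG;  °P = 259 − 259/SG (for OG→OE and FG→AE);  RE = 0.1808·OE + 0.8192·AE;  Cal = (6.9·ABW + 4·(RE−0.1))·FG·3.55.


ABW = (1.053 − 1.014)·131.25·0.79/1.014 = 3.9880
OE = 259 − 259/1.053 = 13.0361 °P
AE = 259 − 259/1.014 = 3.5759 °P
RE = 0.1808·13.0361 + 0.8192·3.5759 = 5.2863 °P
Cal = (6.9·3.9880 + 4·(5.2863−0.1))·1.014·3.55

173.7301 kcal


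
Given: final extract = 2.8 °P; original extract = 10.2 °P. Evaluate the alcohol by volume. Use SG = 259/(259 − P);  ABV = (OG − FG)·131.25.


OG = 259/(259 − 10.2) = 1.0410
FG = 259/(259 − 2.8) = 1.0109
ABV = (1.0410 − 1.0109)·131.25

3.9464 % ABV


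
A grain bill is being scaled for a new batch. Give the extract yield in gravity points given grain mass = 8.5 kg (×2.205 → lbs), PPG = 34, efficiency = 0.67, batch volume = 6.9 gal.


points = lbs × PPG × eff / vol
lbs = 8.5 × 2.205 = 18.7425
points = 18.7425 × 34 × 0.67 / 6.9

61.8774 points


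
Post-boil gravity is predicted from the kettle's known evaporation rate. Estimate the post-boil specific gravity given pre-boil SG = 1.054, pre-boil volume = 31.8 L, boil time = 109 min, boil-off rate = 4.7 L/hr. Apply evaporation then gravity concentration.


V_post = V_pre − rate·(t/60);  SG_post = 1 + (SG_pre−1)·V_pre/V_post
V_post = 31.8 − 4.7·(109/60) = 23.2617
SG_post = 1 + (1.054 − 1)·31.8/23.2617

1.0738


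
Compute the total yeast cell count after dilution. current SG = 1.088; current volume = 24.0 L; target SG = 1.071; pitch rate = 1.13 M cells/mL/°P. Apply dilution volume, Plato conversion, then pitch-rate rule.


V_w = V·((SG_c−1)/(SG_t−1)−1);  °P = 259 − 259/SG_t;  cells = rate·(V+V_w)·°P
V_w = 24.0·((1.088−1)/(1.071−1)−1) = 5.7465
V_final = 24.0 + 5.7465 = 29.7465
°P = 259 − 259/1.071 = 17.1699
cells = 1.13·29.7465·17.1699

577.1420 billion cells


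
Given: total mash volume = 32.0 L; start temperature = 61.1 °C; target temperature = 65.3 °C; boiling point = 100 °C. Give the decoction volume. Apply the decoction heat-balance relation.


V_dec = V_total·(T_target − T_start)/(T_boil − T_start)
V_dec = 32.0·(65.3 − 61.1)/(100 − 61.1)

3.4550 L


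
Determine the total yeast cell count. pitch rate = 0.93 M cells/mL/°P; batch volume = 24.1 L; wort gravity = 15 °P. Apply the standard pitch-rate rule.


cells (billions) = rate · V_L · °P
cells = 0.93 · 24.1 · 15

336.1950 billion cells


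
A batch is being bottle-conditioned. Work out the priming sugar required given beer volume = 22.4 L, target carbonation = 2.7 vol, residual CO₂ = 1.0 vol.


sugar = (target − residual)·4.0·V
sugar = (2.7 − 1.0)·4.0·22.4

152.3200 g


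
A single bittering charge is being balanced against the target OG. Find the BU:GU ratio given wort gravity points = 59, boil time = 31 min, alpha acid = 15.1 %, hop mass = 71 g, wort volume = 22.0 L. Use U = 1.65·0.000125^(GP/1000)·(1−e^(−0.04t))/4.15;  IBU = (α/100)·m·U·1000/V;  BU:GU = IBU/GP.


U = 1.65·0.000125^(59/1000)·(1−e^(−0.04·31))/4.15 = 0.1663
IBU = (15.1/100)·71·0.1663·1000/22.0 = 81.0216
BU:GU = 81.0216/59

1.3732


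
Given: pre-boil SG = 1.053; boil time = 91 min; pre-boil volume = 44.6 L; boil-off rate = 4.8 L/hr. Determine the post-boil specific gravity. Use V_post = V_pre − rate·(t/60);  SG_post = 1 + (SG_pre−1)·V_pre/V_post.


V_post = 44.6 − 4.8·(91/60) = 37.3200
SG_post = 1 + (1.053 − 1)·44.6/37.3200

1.0633


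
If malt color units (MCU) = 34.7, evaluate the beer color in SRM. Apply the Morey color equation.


SRM = 1.4922 · MCU^0.6859
SRM = 1.4922 · 34.7^0.6859

16.9957 SRM


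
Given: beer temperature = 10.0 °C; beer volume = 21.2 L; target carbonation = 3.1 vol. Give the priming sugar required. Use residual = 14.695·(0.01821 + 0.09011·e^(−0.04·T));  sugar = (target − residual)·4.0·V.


residual = 14.695·(0.01821 + 0.09011·e^(−0.04·10.0)) = 1.1552
sugar = (3.1 − 1.1552)·4.0·21.2

164.9181 g


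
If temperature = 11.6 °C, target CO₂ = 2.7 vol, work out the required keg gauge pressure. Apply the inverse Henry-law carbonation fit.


psi = vols/(0.01821 + 0.09011·e^(−0.04·T)) − 14.695
psi = 2.7/(0.01821 + 0.09011·e^(−0.04·11.6)) − 14.695

21.3685 psi


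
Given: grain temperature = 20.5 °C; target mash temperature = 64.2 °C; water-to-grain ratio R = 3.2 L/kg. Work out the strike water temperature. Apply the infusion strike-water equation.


T_strike = (0.41/R)·(T_mash − T_grain) + T_mash
T_strike = (0.41/3.2)·(64.2 − 20.5) + 64.2

69.7991 °C


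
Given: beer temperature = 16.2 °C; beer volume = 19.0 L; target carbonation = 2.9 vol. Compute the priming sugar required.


residual = 14.695·(0.01821 + 0.09011·e^(−0.04·T));  sugar = (target − residual)·4.0·V
residual = 14.695·(0.01821 + 0.09011·e^(−0.04·16.2)) = 0.9603
sugar = (2.9 − 0.9603)·4.0·19.0

147.4206 g


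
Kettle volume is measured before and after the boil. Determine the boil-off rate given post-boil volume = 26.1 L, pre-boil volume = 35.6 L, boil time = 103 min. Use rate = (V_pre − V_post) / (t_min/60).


rate = (35.6 − 26.1) / (103/60)

5.5340 L/hr


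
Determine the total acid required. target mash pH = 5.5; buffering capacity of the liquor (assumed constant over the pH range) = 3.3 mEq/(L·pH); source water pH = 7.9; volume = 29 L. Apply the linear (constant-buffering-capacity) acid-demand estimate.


acid = buffering capacity · (pH_source − pH_target) · V
acid = 3.3 · (7.9 − 5.5) · 29

229.6800 mEq


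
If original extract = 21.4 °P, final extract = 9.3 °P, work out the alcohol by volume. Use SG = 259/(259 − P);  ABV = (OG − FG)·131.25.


OG = 259/(259 − 21.4) = 1.0901
FG = 259/(259 − 9.3) = 1.0372
ABV = (1.0901 − 1.0372)·131.25

6.9330 % ABV


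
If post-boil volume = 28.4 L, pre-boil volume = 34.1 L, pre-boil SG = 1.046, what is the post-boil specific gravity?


SG_post = 1 + (SG_pre − 1)·V_pre/V_post
pts_pre = (1.046 − 1)·1000 = 46.0000
pts_post = 46.0000·34.1/28.4 = 55.2324
SG_post = 1 + 55.2324/1000

1.0552


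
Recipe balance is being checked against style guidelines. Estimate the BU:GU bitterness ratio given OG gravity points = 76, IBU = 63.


BU:GU = IBU / OG_points
BU:GU = 63 / 76

0.8289


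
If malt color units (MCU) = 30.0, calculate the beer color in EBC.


SRM = 1.4922·MCU^0.6859;  EBC = SRM·1.97
SRM = 1.4922·30.0^0.6859 = 15.3810
EBC = 15.3810·1.97

30.3006 EBC


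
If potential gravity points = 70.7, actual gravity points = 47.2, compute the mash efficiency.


efficiency = actual / potential × 100
efficiency = 47.2 / 70.7 × 100

66.7610 %


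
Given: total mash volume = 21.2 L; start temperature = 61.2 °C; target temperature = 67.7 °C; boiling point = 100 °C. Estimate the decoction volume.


V_dec = V_total·(T_target − T_start)/(T_boil − T_start)
V_dec = 21.2·(67.7 − 61.2)/(100 − 61.2)

3.5515 L


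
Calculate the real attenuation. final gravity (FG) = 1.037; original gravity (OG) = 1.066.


AA = (OG−FG)/(OG−1)·100;  RA = AA·0.8192
AA = (1.066 − 1.037)/(1.066 − 1)·100 = 43.9394
RA = 43.9394·0.8192

35.9952 %


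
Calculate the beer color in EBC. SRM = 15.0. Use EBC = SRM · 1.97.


EBC = 15.0 · 1.97

29.5500 EBC


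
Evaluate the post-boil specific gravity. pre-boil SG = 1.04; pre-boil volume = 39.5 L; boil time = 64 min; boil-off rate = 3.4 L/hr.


V_post = V_pre − rate·(t/60);  SG_post = 1 + (SG_pre−1)·V_pre/V_post
V_post = 39.5 − 3.4·(64/60) = 35.8733
SG_post = 1 + (1.04 − 1)·39.5/35.8733

1.0440


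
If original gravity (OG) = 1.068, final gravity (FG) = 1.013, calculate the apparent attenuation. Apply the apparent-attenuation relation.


AA = (OG − FG)/(OG − 1) · 100
AA = (1.068 − 1.013)/(1.068 − 1) · 100

80.8824 %


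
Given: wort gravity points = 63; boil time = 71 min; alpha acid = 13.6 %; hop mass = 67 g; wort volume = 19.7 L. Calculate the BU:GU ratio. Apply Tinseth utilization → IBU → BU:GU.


U = 1.65·0.000125^(GP/1000)·(1−e^(−0.04t))/4.15;  IBU = (α/100)·m·U·1000/V;  BU:GU = IBU/GP
U = 1.65·0.000125^(63/1000)·(1−e^(−0.04·71))/4.15 = 0.2125
IBU = (13.6/100)·67·0.2125·1000/19.7 = 98.2977
BU:GU = 98.2977/63

1.5603
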